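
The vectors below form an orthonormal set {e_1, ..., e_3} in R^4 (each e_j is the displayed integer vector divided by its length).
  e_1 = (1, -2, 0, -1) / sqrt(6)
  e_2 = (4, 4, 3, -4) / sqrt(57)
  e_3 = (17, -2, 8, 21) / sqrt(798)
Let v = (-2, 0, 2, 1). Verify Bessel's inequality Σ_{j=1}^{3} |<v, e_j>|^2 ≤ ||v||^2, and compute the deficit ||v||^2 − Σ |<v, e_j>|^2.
Σ |<v, e_j>|^2 = 15/7; ||v||^2 = 9; deficit = 48/7

Write each e_j = u_j / sqrt(<u_j, u_j>) where u_j is the displayed integer vector. Then <v, e_j> = <v, u_j> / sqrt(<u_j, u_j>), so |<v, e_j>|^2 = <v, u_j>^2 / <u_j, u_j>.
Coefficients: <v, e_1> = -3/sqrt(6), <v, e_2> = -6/sqrt(57), <v, e_3> = 3/sqrt(798).
Square and sum: Σ |<v, e_j>|^2 = 15/7.
Compute ||v||^2 = v·v = 9.
Deficit = 9 − 15/7 = 48/7 ≥ 0, confirming Bessel's inequality. (The deficit equals ||v − Σ <v,e_j> e_j||^2, the squared distance from v to span{e_j}.)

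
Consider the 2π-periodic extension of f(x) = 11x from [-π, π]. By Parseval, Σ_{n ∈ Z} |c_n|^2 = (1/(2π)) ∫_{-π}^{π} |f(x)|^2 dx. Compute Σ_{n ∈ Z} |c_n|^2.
Σ |c_n|^2 = 121π^2/3

Expand and integrate term by term over [-π, π]:
  ∫ (11x)^2 dx = 121·(2π^3/3); ∫ 2·11·(0)·x dx = 0 (odd integrand); ∫ 0^2 dx = 0·2π.
So (1/(2π)) ∫_{-π}^{π} (11x)^2 dx = 121π^2/3 + 0 = 121π^2/3.
Parseval ⇒ Σ |c_n|^2 = 121π^2/3.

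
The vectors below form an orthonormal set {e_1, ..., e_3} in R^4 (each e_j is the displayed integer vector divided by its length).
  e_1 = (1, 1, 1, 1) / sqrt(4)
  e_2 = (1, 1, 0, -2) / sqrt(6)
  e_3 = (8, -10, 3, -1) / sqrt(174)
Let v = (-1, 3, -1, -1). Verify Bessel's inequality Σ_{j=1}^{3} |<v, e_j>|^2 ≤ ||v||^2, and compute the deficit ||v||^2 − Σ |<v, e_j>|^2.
Σ |<v, e_j>|^2 = 344/29; ||v||^2 = 12; deficit = 4/29

Write each e_j = u_j / sqrt(<u_j, u_j>) where u_j is the displayed integer vector. Then <v, e_j> = <v, u_j> / sqrt(<u_j, u_j>), so |<v, e_j>|^2 = <v, u_j>^2 / <u_j, u_j>.
Coefficients: <v, e_1> = 0/sqrt(4), <v, e_2> = 4/sqrt(6), <v, e_3> = -40/sqrt(174).
Square and sum: Σ |<v, e_j>|^2 = 344/29.
Compute ||v||^2 = v·v = 12.
Deficit = 12 − 344/29 = 4/29 ≥ 0, confirming Bessel's inequality. (The deficit equals ||v − Σ <v,e_j> e_j||^2, the squared distance from v to span{e_j}.)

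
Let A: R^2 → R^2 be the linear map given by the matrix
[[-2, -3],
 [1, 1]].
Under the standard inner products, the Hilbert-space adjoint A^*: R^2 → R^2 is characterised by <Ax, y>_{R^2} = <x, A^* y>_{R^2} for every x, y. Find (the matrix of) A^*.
A^* = A^T =
[[-2, 1],
 [-3, 1]]

For real matrices with standard dot products, the defining identity <Ax, y> = <x, A^* y> gives (Ax)^T y = x^T (A^*) y, i.e. x^T A^T y = x^T (A^*) y. Since this holds for all x, y, we must have A^* = A^T. Therefore
A^* =
[[-2, 1],
 [-3, 1]].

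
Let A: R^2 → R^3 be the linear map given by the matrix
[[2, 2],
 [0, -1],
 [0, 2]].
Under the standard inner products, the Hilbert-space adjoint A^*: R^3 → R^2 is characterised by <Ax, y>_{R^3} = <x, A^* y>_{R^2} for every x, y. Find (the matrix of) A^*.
A^* = A^T =
[[2, 0, 0],
 [2, -1, 2]]

For real matrices with standard dot products, the defining identity <Ax, y> = <x, A^* y> gives (Ax)^T y = x^T (A^*) y, i.e. x^T A^T y = x^T (A^*) y. Since this holds for all x, y, we must have A^* = A^T. Therefore
A^* =
[[2, 0, 0],
 [2, -1, 2]].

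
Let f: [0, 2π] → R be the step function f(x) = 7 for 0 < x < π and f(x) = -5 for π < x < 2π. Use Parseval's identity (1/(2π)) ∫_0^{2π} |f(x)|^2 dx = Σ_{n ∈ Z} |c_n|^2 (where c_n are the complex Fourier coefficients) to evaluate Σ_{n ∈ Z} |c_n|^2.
Σ |c_n|^2 = 37

Parseval equates the L^2 energy of f (normalised by 1/(2π)) with the ℓ^2 sum of its Fourier coefficients: (1/(2π)) ∫_0^{2π} |f|^2 = Σ |c_n|^2.
Compute the left side: (1/(2π)) [∫_0^π 7^2 dx + ∫_π^{2π} (-5)^2 dx] = (1/(2π)) · (49π + 25π) = (49 + 25)/2 = 37.
So Σ_{n ∈ Z} |c_n|^2 = 37.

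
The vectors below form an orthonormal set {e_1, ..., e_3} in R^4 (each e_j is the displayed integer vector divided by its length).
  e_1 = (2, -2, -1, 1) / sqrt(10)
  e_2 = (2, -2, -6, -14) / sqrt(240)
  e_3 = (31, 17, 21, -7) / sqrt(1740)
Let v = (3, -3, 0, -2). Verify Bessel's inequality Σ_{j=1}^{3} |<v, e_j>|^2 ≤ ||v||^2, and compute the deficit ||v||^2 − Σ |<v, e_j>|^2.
Σ |<v, e_j>|^2 = 2678/145; ||v||^2 = 22; deficit = 512/145

Write each e_j = u_j / sqrt(<u_j, u_j>) where u_j is the displayed integer vector. Then <v, e_j> = <v, u_j> / sqrt(<u_j, u_j>), so |<v, e_j>|^2 = <v, u_j>^2 / <u_j, u_j>.
Coefficients: <v, e_1> = 10/sqrt(10), <v, e_2> = 40/sqrt(240), <v, e_3> = 56/sqrt(1740).
Square and sum: Σ |<v, e_j>|^2 = 2678/145.
Compute ||v||^2 = v·v = 22.
Deficit = 22 − 2678/145 = 512/145 ≥ 0, confirming Bessel's inequality. (The deficit equals ||v − Σ <v,e_j> e_j||^2, the squared distance from v to span{e_j}.)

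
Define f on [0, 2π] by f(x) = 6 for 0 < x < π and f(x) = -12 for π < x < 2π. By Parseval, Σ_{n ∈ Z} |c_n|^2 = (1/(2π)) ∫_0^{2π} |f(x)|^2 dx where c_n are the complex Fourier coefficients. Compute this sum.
Σ |c_n|^2 = 90

Parseval equates the L^2 energy of f (normalised by 1/(2π)) with the ℓ^2 sum of its Fourier coefficients: (1/(2π)) ∫_0^{2π} |f|^2 = Σ |c_n|^2.
Compute the left side: (1/(2π)) [∫_0^π 6^2 dx + ∫_π^{2π} (-12)^2 dx] = (1/(2π)) · (36π + 144π) = (36 + 144)/2 = 90.
So Σ_{n ∈ Z} |c_n|^2 = 90.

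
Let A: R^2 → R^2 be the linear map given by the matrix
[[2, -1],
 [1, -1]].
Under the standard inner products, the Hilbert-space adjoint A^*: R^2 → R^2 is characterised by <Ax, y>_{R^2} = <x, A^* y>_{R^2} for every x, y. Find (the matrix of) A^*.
A^* = A^T =
[[2, 1],
 [-1, -1]]

For real matrices with standard dot products, the defining identity <Ax, y> = <x, A^* y> gives (Ax)^T y = x^T (A^*) y, i.e. x^T A^T y = x^T (A^*) y. Since this holds for all x, y, we must have A^* = A^T. Therefore
A^* =
[[2, 1],
 [-1, -1]].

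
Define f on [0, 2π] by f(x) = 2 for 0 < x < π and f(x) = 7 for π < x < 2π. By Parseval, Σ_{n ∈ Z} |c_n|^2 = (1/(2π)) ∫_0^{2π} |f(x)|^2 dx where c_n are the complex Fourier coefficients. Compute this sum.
Σ |c_n|^2 = 53/2

Parseval equates the L^2 energy of f (normalised by 1/(2π)) with the ℓ^2 sum of its Fourier coefficients: (1/(2π)) ∫_0^{2π} |f|^2 = Σ |c_n|^2.
Compute the left side: (1/(2π)) [∫_0^π 2^2 dx + ∫_π^{2π} 7^2 dx] = (1/(2π)) · (4π + 49π) = (4 + 49)/2 = 53/2.
So Σ_{n ∈ Z} |c_n|^2 = 53/2.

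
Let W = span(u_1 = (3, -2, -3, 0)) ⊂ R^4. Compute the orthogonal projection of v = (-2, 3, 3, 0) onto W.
proj_W(v) = (-63/22, 21/11, 63/22, 0)

Set up U = [u_1 | ... | u_1] ∈ R^(4×1). The projector onto W = col(U) is P = U (U^T U)^(-1) U^T.
Compute U^T U =
  [22],
and U^T v = (-21).
Solve U^T U · c = U^T v for the coefficients: c = (-21/22). The projection is proj_W(v) = U c.
Check: (v - proj_W(v)) · u_1 = 0  (should be 0).
Result: proj_W(v) = (-63/22, 21/11, 63/22, 0).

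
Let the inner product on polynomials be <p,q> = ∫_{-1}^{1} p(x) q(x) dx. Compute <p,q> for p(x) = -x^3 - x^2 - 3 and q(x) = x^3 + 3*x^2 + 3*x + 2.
<p,q> = -2312/105

Expand the product: p(x)·q(x) = -x^6 - 4*x^5 - 6*x^4 - 8*x^3 - 11*x^2 - 9*x - 6.
∫_{-1}^{1} of each monomial x^k gives [2/(k+1) if k even, 0 if k odd]. Integrating term-by-term (or equivalently evaluating the antiderivative F(x) = -x^7/7 - 2*x^6/3 - 6*x^5/5 - 2*x^4 - 11*x^3/3 - 9*x^2/2 - 6*x at the endpoints):
  F(1) − F(−1) = -3817/210 − (269/70) = -2312/105.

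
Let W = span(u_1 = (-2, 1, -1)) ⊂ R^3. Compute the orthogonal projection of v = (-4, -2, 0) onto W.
proj_W(v) = (-2, 1, -1)

Set up U = [u_1 | ... | u_1] ∈ R^(3×1). The projector onto W = col(U) is P = U (U^T U)^(-1) U^T.
Compute U^T U =
  [6],
and U^T v = (6).
Solve U^T U · c = U^T v for the coefficients: c = (1). The projection is proj_W(v) = U c.
Check: (v - proj_W(v)) · u_1 = 0  (should be 0).
Result: proj_W(v) = (-2, 1, -1).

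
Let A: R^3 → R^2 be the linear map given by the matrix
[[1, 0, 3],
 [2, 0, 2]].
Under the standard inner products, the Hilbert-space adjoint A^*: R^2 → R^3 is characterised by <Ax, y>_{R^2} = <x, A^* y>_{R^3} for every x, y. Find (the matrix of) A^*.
A^* = A^T =
[[1, 2],
 [0, 0],
 [3, 2]]

For real matrices with standard dot products, the defining identity <Ax, y> = <x, A^* y> gives (Ax)^T y = x^T (A^*) y, i.e. x^T A^T y = x^T (A^*) y. Since this holds for all x, y, we must have A^* = A^T. Therefore
A^* =
[[1, 2],
 [0, 0],
 [3, 2]].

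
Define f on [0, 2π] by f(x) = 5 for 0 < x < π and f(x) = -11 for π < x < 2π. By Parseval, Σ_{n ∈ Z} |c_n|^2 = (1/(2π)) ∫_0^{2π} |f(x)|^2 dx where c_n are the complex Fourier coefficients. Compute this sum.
Σ |c_n|^2 = 73

Parseval equates the L^2 energy of f (normalised by 1/(2π)) with the ℓ^2 sum of its Fourier coefficients: (1/(2π)) ∫_0^{2π} |f|^2 = Σ |c_n|^2.
Compute the left side: (1/(2π)) [∫_0^π 5^2 dx + ∫_π^{2π} (-11)^2 dx] = (1/(2π)) · (25π + 121π) = (25 + 121)/2 = 73.
So Σ_{n ∈ Z} |c_n|^2 = 73.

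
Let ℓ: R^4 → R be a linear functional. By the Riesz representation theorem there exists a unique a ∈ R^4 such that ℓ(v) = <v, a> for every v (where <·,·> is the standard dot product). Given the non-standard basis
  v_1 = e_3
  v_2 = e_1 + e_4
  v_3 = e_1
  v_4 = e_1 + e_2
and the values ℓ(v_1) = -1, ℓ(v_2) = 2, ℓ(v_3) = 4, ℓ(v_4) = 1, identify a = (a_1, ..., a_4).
a = (4, -3, -1, -2)

Write a = (a_1, ..., a_4) in the standard basis. For each basis vector v_i, ℓ(v_i) = <v_i, a> is a linear equation in the a_j's. Collect the n equations into a matrix system V a = ℓ, where row i of V is v_i (expressed in the standard basis). Since V is invertible (lower-triangular with 1s on the diagonal, up to permutation), solve by back-substitution:
  V =
[[0, 0, 1, 0],
 [1, 0, 0, 1],
 [1, 0, 0, 0],
 [1, 1, 0, 0]]
  V a = (-1, 2, 4, 1)
Solving gives a = (4, -3, -1, -2).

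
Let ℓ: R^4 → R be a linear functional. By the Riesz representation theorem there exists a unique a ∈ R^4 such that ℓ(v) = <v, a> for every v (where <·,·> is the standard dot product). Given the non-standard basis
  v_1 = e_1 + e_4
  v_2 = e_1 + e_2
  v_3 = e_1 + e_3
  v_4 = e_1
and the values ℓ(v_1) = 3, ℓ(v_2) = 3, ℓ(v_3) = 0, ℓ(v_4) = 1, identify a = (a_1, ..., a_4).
a = (1, 2, -1, 2)

Write a = (a_1, ..., a_4) in the standard basis. For each basis vector v_i, ℓ(v_i) = <v_i, a> is a linear equation in the a_j's. Collect the n equations into a matrix system V a = ℓ, where row i of V is v_i (expressed in the standard basis). Since V is invertible (lower-triangular with 1s on the diagonal, up to permutation), solve by back-substitution:
  V =
[[1, 0, 0, 1],
 [1, 1, 0, 0],
 [1, 0, 1, 0],
 [1, 0, 0, 0]]
  V a = (3, 3, 0, 1)
Solving gives a = (1, 2, -1, 2).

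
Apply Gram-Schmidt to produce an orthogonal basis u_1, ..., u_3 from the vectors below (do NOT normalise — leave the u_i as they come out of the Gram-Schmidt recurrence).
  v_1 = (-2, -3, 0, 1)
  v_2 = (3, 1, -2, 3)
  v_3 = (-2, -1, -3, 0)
Orthogonal basis:
  u_1 = (-2, -3, 0, 1)
  u_2 = (15/7, -2/7, -2, 24/7)
  u_3 = (-173/143, 151/286, -401/143, -239/286)

Apply the Gram-Schmidt recurrence
  u_1 = v_1
  u_i = v_i − Σ_{j<i} ((v_i · u_j) / (u_j · u_j)) · u_j.

Step by step this gives:
  u_1 = (-2, -3, 0, 1)
  u_2 = (15/7, -2/7, -2, 24/7)
  u_3 = (-173/143, 151/286, -401/143, -239/286)

Orthogonality check:
  u_2 · u_1 = 0 (should be 0)
  u_3 · u_1 = 0 (should be 0)
  u_3 · u_2 = 0 (should be 0)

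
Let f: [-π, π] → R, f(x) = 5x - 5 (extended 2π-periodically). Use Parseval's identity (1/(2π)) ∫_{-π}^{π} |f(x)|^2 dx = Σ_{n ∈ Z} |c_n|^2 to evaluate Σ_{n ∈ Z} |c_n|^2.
Σ |c_n|^2 = 25π^2/3 + 25

Expand and integrate term by term over [-π, π]:
  ∫ (5x)^2 dx = 25·(2π^3/3); ∫ 2·5·(-5)·x dx = 0 (odd integrand); ∫ (-5)^2 dx = 25·2π.
So (1/(2π)) ∫_{-π}^{π} (5x - 5)^2 dx = 25π^2/3 + 25 = 25π^2/3 + 25.
Parseval ⇒ Σ |c_n|^2 = 25π^2/3 + 25.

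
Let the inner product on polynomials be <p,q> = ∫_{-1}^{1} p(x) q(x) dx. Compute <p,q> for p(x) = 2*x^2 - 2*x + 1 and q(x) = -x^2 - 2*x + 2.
<p,q> = 118/15

Expand the product: p(x)·q(x) = -2*x^4 - 2*x^3 + 7*x^2 - 6*x + 2.
∫_{-1}^{1} of each monomial x^k gives [2/(k+1) if k even, 0 if k odd]. Integrating term-by-term (or equivalently evaluating the antiderivative F(x) = -2*x^5/5 - x^4/2 + 7*x^3/3 - 3*x^2 + 2*x at the endpoints):
  F(1) − F(−1) = 13/30 − (-223/30) = 118/15.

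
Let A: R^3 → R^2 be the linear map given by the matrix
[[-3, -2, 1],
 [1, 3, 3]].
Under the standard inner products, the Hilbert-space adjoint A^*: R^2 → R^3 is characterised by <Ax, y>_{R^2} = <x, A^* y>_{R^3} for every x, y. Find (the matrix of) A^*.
A^* = A^T =
[[-3, 1],
 [-2, 3],
 [1, 3]]

For real matrices with standard dot products, the defining identity <Ax, y> = <x, A^* y> gives (Ax)^T y = x^T (A^*) y, i.e. x^T A^T y = x^T (A^*) y. Since this holds for all x, y, we must have A^* = A^T. Therefore
A^* =
[[-3, 1],
 [-2, 3],
 [1, 3]].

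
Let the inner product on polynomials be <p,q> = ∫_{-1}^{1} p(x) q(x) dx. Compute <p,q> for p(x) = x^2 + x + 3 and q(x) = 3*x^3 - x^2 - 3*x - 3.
<p,q> = -116/5

Expand the product: p(x)·q(x) = 3*x^5 + 2*x^4 + 5*x^3 - 9*x^2 - 12*x - 9.
∫_{-1}^{1} of each monomial x^k gives [2/(k+1) if k even, 0 if k odd]. Integrating term-by-term (or equivalently evaluating the antiderivative F(x) = x^6/2 + 2*x^5/5 + 5*x^4/4 - 3*x^3 - 6*x^2 - 9*x at the endpoints):
  F(1) − F(−1) = -317/20 − (147/20) = -116/5.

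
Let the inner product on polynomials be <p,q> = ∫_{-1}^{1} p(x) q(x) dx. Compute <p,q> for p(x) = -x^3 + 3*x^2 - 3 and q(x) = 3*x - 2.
<p,q> = 34/5

Expand the product: p(x)·q(x) = -3*x^4 + 11*x^3 - 6*x^2 - 9*x + 6.
∫_{-1}^{1} of each monomial x^k gives [2/(k+1) if k even, 0 if k odd]. Integrating term-by-term (or equivalently evaluating the antiderivative F(x) = -3*x^5/5 + 11*x^4/4 - 2*x^3 - 9*x^2/2 + 6*x at the endpoints):
  F(1) − F(−1) = 33/20 − (-103/20) = 34/5.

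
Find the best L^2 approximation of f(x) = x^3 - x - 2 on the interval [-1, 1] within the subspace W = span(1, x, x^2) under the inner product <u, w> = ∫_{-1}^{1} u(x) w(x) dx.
g(x) = -2*x/5 - 2

The best approximation g ∈ W is the orthogonal projection of f onto W. Writing g = a_0 + a_1 x + a_2 x^2, the coefficients solve the normal equations G · a = b where
  G_{ij} = <φ_i, φ_j> and b_i = <f, φ_i>, with φ_0 = 1, φ_1 = x, φ_2 = x^2.
G =
  [2, 0, 2/3]
  [0, 2/3, 0]
  [2/3, 0, 2/5],
b = (-4, -4/15, -4/3).
Solving gives a_0 = -2, a_1 = -2/5, a_2 = 0, so
  g(x) = -2*x/5 - 2.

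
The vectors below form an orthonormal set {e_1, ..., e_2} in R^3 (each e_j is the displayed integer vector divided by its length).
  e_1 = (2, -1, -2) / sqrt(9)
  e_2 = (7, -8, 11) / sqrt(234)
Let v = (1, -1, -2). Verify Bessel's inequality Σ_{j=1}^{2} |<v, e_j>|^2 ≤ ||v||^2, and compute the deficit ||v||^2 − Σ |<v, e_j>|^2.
Σ |<v, e_j>|^2 = 147/26; ||v||^2 = 6; deficit = 9/26

Write each e_j = u_j / sqrt(<u_j, u_j>) where u_j is the displayed integer vector. Then <v, e_j> = <v, u_j> / sqrt(<u_j, u_j>), so |<v, e_j>|^2 = <v, u_j>^2 / <u_j, u_j>.
Coefficients: <v, e_1> = 7/sqrt(9), <v, e_2> = -7/sqrt(234).
Square and sum: Σ |<v, e_j>|^2 = 147/26.
Compute ||v||^2 = v·v = 6.
Deficit = 6 − 147/26 = 9/26 ≥ 0, confirming Bessel's inequality. (The deficit equals ||v − Σ <v,e_j> e_j||^2, the squared distance from v to span{e_j}.)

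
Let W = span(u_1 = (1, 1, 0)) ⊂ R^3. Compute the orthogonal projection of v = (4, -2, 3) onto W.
proj_W(v) = (1, 1, 0)

Set up U = [u_1 | ... | u_1] ∈ R^(3×1). The projector onto W = col(U) is P = U (U^T U)^(-1) U^T.
Compute U^T U =
  [2],
and U^T v = (2).
Solve U^T U · c = U^T v for the coefficients: c = (1). The projection is proj_W(v) = U c.
Check: (v - proj_W(v)) · u_1 = 0  (should be 0).
Result: proj_W(v) = (1, 1, 0).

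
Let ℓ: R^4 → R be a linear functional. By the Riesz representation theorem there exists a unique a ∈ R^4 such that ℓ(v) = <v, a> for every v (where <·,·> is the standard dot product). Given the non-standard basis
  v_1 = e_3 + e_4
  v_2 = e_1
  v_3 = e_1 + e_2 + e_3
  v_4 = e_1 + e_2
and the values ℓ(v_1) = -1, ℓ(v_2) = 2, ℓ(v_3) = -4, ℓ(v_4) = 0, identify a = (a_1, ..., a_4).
a = (2, -2, -4, 3)

Write a = (a_1, ..., a_4) in the standard basis. For each basis vector v_i, ℓ(v_i) = <v_i, a> is a linear equation in the a_j's. Collect the n equations into a matrix system V a = ℓ, where row i of V is v_i (expressed in the standard basis). Since V is invertible (lower-triangular with 1s on the diagonal, up to permutation), solve by back-substitution:
  V =
[[0, 0, 1, 1],
 [1, 0, 0, 0],
 [1, 1, 1, 0],
 [1, 1, 0, 0]]
  V a = (-1, 2, -4, 0)
Solving gives a = (2, -2, -4, 3).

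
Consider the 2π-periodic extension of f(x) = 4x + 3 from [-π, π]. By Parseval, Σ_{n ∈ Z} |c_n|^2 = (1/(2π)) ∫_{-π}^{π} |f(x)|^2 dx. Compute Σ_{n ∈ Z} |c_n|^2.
Σ |c_n|^2 = 16π^2/3 + 9

Expand and integrate term by term over [-π, π]:
  ∫ (4x)^2 dx = 16·(2π^3/3); ∫ 2·4·(3)·x dx = 0 (odd integrand); ∫ 3^2 dx = 9·2π.
So (1/(2π)) ∫_{-π}^{π} (4x + 3)^2 dx = 16π^2/3 + 9 = 16π^2/3 + 9.
Parseval ⇒ Σ |c_n|^2 = 16π^2/3 + 9.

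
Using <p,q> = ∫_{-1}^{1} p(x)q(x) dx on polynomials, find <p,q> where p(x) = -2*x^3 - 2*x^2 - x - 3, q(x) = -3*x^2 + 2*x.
<p,q> = 82/15

Expand the product: p(x)·q(x) = 6*x^5 + 2*x^4 - x^3 + 7*x^2 - 6*x.
∫_{-1}^{1} of each monomial x^k gives [2/(k+1) if k even, 0 if k odd]. Integrating term-by-term (or equivalently evaluating the antiderivative F(x) = x^6 + 2*x^5/5 - x^4/4 + 7*x^3/3 - 3*x^2 at the endpoints):
  F(1) − F(−1) = 29/60 − (-299/60) = 82/15.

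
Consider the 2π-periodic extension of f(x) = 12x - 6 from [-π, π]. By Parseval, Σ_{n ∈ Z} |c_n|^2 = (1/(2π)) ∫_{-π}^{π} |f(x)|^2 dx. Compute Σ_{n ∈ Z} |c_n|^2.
Σ |c_n|^2 = 48π^2 + 36

Expand and integrate term by term over [-π, π]:
  ∫ (12x)^2 dx = 144·(2π^3/3); ∫ 2·12·(-6)·x dx = 0 (odd integrand); ∫ (-6)^2 dx = 36·2π.
So (1/(2π)) ∫_{-π}^{π} (12x - 6)^2 dx = 144π^2/3 + 36 = 48π^2 + 36.
Parseval ⇒ Σ |c_n|^2 = 48π^2 + 36.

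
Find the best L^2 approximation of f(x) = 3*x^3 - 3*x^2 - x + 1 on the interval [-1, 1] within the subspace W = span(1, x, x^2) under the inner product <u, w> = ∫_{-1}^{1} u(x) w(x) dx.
g(x) = -3*x^2 + 4*x/5 + 1

The best approximation g ∈ W is the orthogonal projection of f onto W. Writing g = a_0 + a_1 x + a_2 x^2, the coefficients solve the normal equations G · a = b where
  G_{ij} = <φ_i, φ_j> and b_i = <f, φ_i>, with φ_0 = 1, φ_1 = x, φ_2 = x^2.
G =
  [2, 0, 2/3]
  [0, 2/3, 0]
  [2/3, 0, 2/5],
b = (0, 8/15, -8/15).
Solving gives a_0 = 1, a_1 = 4/5, a_2 = -3, so
  g(x) = -3*x^2 + 4*x/5 + 1.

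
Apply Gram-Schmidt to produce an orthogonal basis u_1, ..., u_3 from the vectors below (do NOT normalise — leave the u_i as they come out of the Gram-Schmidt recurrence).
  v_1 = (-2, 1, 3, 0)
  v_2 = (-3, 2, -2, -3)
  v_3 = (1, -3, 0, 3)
Orthogonal basis:
  u_1 = (-2, 1, 3, 0)
  u_2 = (-19/7, 13/7, -17/7, -3)
  u_3 = (-277/180, -251/180, -101/180, 59/60)

Apply the Gram-Schmidt recurrence
  u_1 = v_1
  u_i = v_i − Σ_{j<i} ((v_i · u_j) / (u_j · u_j)) · u_j.

Step by step this gives:
  u_1 = (-2, 1, 3, 0)
  u_2 = (-19/7, 13/7, -17/7, -3)
  u_3 = (-277/180, -251/180, -101/180, 59/60)

Orthogonality check:
  u_2 · u_1 = 0 (should be 0)
  u_3 · u_1 = 0 (should be 0)
  u_3 · u_2 = 0 (should be 0)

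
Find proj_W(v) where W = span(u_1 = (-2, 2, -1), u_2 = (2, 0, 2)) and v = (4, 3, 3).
proj_W(v) = (26/9, 22/9, 37/9)

Set up U = [u_1 | ... | u_2] ∈ R^(3×2). The projector onto W = col(U) is P = U (U^T U)^(-1) U^T.
Compute U^T U =
  [9, -6]
  [-6, 8],
and U^T v = (-5, 14).
Solve U^T U · c = U^T v for the coefficients: c = (11/9, 8/3). The projection is proj_W(v) = U c.
Check: (v - proj_W(v)) · u_1 = 0  (should be 0).
Check: (v - proj_W(v)) · u_2 = 0  (should be 0).
Result: proj_W(v) = (26/9, 22/9, 37/9).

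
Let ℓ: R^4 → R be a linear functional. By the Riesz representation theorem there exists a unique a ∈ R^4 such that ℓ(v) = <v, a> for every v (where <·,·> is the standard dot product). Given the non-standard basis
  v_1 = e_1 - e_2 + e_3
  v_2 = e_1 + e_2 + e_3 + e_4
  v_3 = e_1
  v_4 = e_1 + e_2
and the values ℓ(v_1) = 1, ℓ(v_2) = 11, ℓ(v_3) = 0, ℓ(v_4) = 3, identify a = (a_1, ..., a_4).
a = (0, 3, 4, 4)

Write a = (a_1, ..., a_4) in the standard basis. For each basis vector v_i, ℓ(v_i) = <v_i, a> is a linear equation in the a_j's. Collect the n equations into a matrix system V a = ℓ, where row i of V is v_i (expressed in the standard basis). Since V is invertible (lower-triangular with 1s on the diagonal, up to permutation), solve by back-substitution:
  V =
[[1, -1, 1, 0],
 [1, 1, 1, 1],
 [1, 0, 0, 0],
 [1, 1, 0, 0]]
  V a = (1, 11, 0, 3)
Solving gives a = (0, 3, 4, 4).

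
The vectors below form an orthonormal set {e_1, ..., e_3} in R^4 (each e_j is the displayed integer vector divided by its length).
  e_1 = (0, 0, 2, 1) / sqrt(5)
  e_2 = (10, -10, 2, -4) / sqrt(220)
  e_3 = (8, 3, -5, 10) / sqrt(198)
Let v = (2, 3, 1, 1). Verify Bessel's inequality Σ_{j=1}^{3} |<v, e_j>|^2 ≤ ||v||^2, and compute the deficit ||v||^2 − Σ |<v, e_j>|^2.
Σ |<v, e_j>|^2 = 7; ||v||^2 = 15; deficit = 8

Write each e_j = u_j / sqrt(<u_j, u_j>) where u_j is the displayed integer vector. Then <v, e_j> = <v, u_j> / sqrt(<u_j, u_j>), so |<v, e_j>|^2 = <v, u_j>^2 / <u_j, u_j>.
Coefficients: <v, e_1> = 3/sqrt(5), <v, e_2> = -12/sqrt(220), <v, e_3> = 30/sqrt(198).
Square and sum: Σ |<v, e_j>|^2 = 7.
Compute ||v||^2 = v·v = 15.
Deficit = 15 − 7 = 8 ≥ 0, confirming Bessel's inequality. (The deficit equals ||v − Σ <v,e_j> e_j||^2, the squared distance from v to span{e_j}.)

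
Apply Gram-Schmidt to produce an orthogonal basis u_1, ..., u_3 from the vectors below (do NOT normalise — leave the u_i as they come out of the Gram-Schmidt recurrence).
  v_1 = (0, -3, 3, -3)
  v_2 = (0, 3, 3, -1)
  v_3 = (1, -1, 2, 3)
Orthogonal basis:
  u_1 = (0, -3, 3, -3)
  u_2 = (0, 10/3, 8/3, -2/3)
  u_3 = (1, -1, 2, 3)

Apply the Gram-Schmidt recurrence
  u_1 = v_1
  u_i = v_i − Σ_{j<i} ((v_i · u_j) / (u_j · u_j)) · u_j.

Step by step this gives:
  u_1 = (0, -3, 3, -3)
  u_2 = (0, 10/3, 8/3, -2/3)
  u_3 = (1, -1, 2, 3)

Orthogonality check:
  u_2 · u_1 = 0 (should be 0)
  u_3 · u_1 = 0 (should be 0)
  u_3 · u_2 = 0 (should be 0)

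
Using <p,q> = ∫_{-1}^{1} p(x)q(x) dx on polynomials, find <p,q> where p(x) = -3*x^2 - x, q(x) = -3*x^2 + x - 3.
<p,q> = 134/15

Expand the product: p(x)·q(x) = 9*x^4 + 8*x^2 + 3*x.
∫_{-1}^{1} of each monomial x^k gives [2/(k+1) if k even, 0 if k odd]. Integrating term-by-term (or equivalently evaluating the antiderivative F(x) = 9*x^5/5 + 8*x^3/3 + 3*x^2/2 at the endpoints):
  F(1) − F(−1) = 179/30 − (-89/30) = 134/15.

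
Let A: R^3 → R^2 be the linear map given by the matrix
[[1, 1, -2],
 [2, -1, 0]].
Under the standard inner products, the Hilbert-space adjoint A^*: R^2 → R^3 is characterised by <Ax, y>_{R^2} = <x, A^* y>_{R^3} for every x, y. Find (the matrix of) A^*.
A^* = A^T =
[[1, 2],
 [1, -1],
 [-2, 0]]

For real matrices with standard dot products, the defining identity <Ax, y> = <x, A^* y> gives (Ax)^T y = x^T (A^*) y, i.e. x^T A^T y = x^T (A^*) y. Since this holds for all x, y, we must have A^* = A^T. Therefore
A^* =
[[1, 2],
 [1, -1],
 [-2, 0]].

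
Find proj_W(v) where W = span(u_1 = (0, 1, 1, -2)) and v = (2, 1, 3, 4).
proj_W(v) = (0, -2/3, -2/3, 4/3)

Set up U = [u_1 | ... | u_1] ∈ R^(4×1). The projector onto W = col(U) is P = U (U^T U)^(-1) U^T.
Compute U^T U =
  [6],
and U^T v = (-4).
Solve U^T U · c = U^T v for the coefficients: c = (-2/3). The projection is proj_W(v) = U c.
Check: (v - proj_W(v)) · u_1 = 0  (should be 0).
Result: proj_W(v) = (0, -2/3, -2/3, 4/3).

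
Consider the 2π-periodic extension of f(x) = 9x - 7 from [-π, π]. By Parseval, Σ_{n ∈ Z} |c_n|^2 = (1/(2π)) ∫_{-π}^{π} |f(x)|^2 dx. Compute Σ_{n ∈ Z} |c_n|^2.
Σ |c_n|^2 = 27π^2 + 49

Expand and integrate term by term over [-π, π]:
  ∫ (9x)^2 dx = 81·(2π^3/3); ∫ 2·9·(-7)·x dx = 0 (odd integrand); ∫ (-7)^2 dx = 49·2π.
So (1/(2π)) ∫_{-π}^{π} (9x - 7)^2 dx = 81π^2/3 + 49 = 27π^2 + 49.
Parseval ⇒ Σ |c_n|^2 = 27π^2 + 49.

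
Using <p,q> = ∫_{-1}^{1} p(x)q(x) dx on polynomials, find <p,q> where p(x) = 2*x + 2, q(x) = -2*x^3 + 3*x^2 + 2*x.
<p,q> = 76/15

Expand the product: p(x)·q(x) = -4*x^4 + 2*x^3 + 10*x^2 + 4*x.
∫_{-1}^{1} of each monomial x^k gives [2/(k+1) if k even, 0 if k odd]. Integrating term-by-term (or equivalently evaluating the antiderivative F(x) = -4*x^5/5 + x^4/2 + 10*x^3/3 + 2*x^2 at the endpoints):
  F(1) − F(−1) = 151/30 − (-1/30) = 76/15.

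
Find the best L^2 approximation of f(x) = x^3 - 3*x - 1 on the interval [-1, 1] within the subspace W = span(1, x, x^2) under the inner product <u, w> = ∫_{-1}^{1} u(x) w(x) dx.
g(x) = -12*x/5 - 1

The best approximation g ∈ W is the orthogonal projection of f onto W. Writing g = a_0 + a_1 x + a_2 x^2, the coefficients solve the normal equations G · a = b where
  G_{ij} = <φ_i, φ_j> and b_i = <f, φ_i>, with φ_0 = 1, φ_1 = x, φ_2 = x^2.
G =
  [2, 0, 2/3]
  [0, 2/3, 0]
  [2/3, 0, 2/5],
b = (-2, -8/5, -2/3).
Solving gives a_0 = -1, a_1 = -12/5, a_2 = 0, so
  g(x) = -12*x/5 - 1.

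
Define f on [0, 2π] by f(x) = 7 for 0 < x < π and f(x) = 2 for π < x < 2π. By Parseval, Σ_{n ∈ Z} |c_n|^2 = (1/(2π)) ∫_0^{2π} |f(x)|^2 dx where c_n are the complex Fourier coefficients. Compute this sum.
Σ |c_n|^2 = 53/2

Parseval equates the L^2 energy of f (normalised by 1/(2π)) with the ℓ^2 sum of its Fourier coefficients: (1/(2π)) ∫_0^{2π} |f|^2 = Σ |c_n|^2.
Compute the left side: (1/(2π)) [∫_0^π 7^2 dx + ∫_π^{2π} 2^2 dx] = (1/(2π)) · (49π + 4π) = (49 + 4)/2 = 53/2.
So Σ_{n ∈ Z} |c_n|^2 = 53/2.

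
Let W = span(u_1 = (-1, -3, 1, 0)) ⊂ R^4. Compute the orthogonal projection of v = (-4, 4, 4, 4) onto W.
proj_W(v) = (4/11, 12/11, -4/11, 0)

Set up U = [u_1 | ... | u_1] ∈ R^(4×1). The projector onto W = col(U) is P = U (U^T U)^(-1) U^T.
Compute U^T U =
  [11],
and U^T v = (-4).
Solve U^T U · c = U^T v for the coefficients: c = (-4/11). The projection is proj_W(v) = U c.
Check: (v - proj_W(v)) · u_1 = 0  (should be 0).
Result: proj_W(v) = (4/11, 12/11, -4/11, 0).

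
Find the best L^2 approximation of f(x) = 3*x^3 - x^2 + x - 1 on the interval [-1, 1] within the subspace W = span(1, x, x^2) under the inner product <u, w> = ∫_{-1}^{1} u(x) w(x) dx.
g(x) = -x^2 + 14*x/5 - 1

The best approximation g ∈ W is the orthogonal projection of f onto W. Writing g = a_0 + a_1 x + a_2 x^2, the coefficients solve the normal equations G · a = b where
  G_{ij} = <φ_i, φ_j> and b_i = <f, φ_i>, with φ_0 = 1, φ_1 = x, φ_2 = x^2.
G =
  [2, 0, 2/3]
  [0, 2/3, 0]
  [2/3, 0, 2/5],
b = (-8/3, 28/15, -16/15).
Solving gives a_0 = -1, a_1 = 14/5, a_2 = -1, so
  g(x) = -x^2 + 14*x/5 - 1.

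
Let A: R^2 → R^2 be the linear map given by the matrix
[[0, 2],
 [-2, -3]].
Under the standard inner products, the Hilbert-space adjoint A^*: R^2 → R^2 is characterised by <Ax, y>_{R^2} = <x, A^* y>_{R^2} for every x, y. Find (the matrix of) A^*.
A^* = A^T =
[[0, -2],
 [2, -3]]

For real matrices with standard dot products, the defining identity <Ax, y> = <x, A^* y> gives (Ax)^T y = x^T (A^*) y, i.e. x^T A^T y = x^T (A^*) y. Since this holds for all x, y, we must have A^* = A^T. Therefore
A^* =
[[0, -2],
 [2, -3]].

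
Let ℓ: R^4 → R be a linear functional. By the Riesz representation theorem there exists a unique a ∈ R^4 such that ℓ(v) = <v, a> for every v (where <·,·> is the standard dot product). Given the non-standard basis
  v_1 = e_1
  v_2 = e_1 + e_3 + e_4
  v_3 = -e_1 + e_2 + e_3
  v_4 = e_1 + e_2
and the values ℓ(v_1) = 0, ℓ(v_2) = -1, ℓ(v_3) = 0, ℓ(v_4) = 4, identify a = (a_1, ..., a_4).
a = (0, 4, -4, 3)

Write a = (a_1, ..., a_4) in the standard basis. For each basis vector v_i, ℓ(v_i) = <v_i, a> is a linear equation in the a_j's. Collect the n equations into a matrix system V a = ℓ, where row i of V is v_i (expressed in the standard basis). Since V is invertible (lower-triangular with 1s on the diagonal, up to permutation), solve by back-substitution:
  V =
[[1, 0, 0, 0],
 [1, 0, 1, 1],
 [-1, 1, 1, 0],
 [1, 1, 0, 0]]
  V a = (0, -1, 0, 4)
Solving gives a = (0, 4, -4, 3).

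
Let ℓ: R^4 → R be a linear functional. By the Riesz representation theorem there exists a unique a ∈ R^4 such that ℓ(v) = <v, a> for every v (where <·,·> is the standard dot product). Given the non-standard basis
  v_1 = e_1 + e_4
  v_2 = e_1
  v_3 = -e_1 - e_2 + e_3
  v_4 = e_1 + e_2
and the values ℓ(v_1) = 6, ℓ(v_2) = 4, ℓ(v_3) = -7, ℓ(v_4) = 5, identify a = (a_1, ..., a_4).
a = (4, 1, -2, 2)

Write a = (a_1, ..., a_4) in the standard basis. For each basis vector v_i, ℓ(v_i) = <v_i, a> is a linear equation in the a_j's. Collect the n equations into a matrix system V a = ℓ, where row i of V is v_i (expressed in the standard basis). Since V is invertible (lower-triangular with 1s on the diagonal, up to permutation), solve by back-substitution:
  V =
[[1, 0, 0, 1],
 [1, 0, 0, 0],
 [-1, -1, 1, 0],
 [1, 1, 0, 0]]
  V a = (6, 4, -7, 5)
Solving gives a = (4, 1, -2, 2).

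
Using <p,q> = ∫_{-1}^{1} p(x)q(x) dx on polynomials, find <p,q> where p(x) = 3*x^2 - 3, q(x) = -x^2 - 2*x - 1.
<p,q> = 24/5

Expand the product: p(x)·q(x) = -3*x^4 - 6*x^3 + 6*x + 3.
∫_{-1}^{1} of each monomial x^k gives [2/(k+1) if k even, 0 if k odd]. Integrating term-by-term (or equivalently evaluating the antiderivative F(x) = -3*x^5/5 - 3*x^4/2 + 3*x^2 + 3*x at the endpoints):
  F(1) − F(−1) = 39/10 − (-9/10) = 24/5.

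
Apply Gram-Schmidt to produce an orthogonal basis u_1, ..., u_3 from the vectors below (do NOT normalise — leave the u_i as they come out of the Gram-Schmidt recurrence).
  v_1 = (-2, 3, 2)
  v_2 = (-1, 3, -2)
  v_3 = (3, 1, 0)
Orthogonal basis:
  u_1 = (-2, 3, 2)
  u_2 = (-3/17, 30/17, -48/17)
  u_3 = (8/3, 4/3, 2/3)

Apply the Gram-Schmidt recurrence
  u_1 = v_1
  u_i = v_i − Σ_{j<i} ((v_i · u_j) / (u_j · u_j)) · u_j.

Step by step this gives:
  u_1 = (-2, 3, 2)
  u_2 = (-3/17, 30/17, -48/17)
  u_3 = (8/3, 4/3, 2/3)

Orthogonality check:
  u_2 · u_1 = 0 (should be 0)
  u_3 · u_1 = 0 (should be 0)
  u_3 · u_2 = 0 (should be 0)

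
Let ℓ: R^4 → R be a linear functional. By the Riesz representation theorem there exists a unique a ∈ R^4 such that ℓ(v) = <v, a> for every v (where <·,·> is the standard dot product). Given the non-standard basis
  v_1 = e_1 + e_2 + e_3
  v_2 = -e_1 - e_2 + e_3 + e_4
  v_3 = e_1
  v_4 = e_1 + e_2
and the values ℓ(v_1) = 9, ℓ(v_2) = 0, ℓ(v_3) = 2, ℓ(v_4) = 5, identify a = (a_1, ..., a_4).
a = (2, 3, 4, 1)

Write a = (a_1, ..., a_4) in the standard basis. For each basis vector v_i, ℓ(v_i) = <v_i, a> is a linear equation in the a_j's. Collect the n equations into a matrix system V a = ℓ, where row i of V is v_i (expressed in the standard basis). Since V is invertible (lower-triangular with 1s on the diagonal, up to permutation), solve by back-substitution:
  V =
[[1, 1, 1, 0],
 [-1, -1, 1, 1],
 [1, 0, 0, 0],
 [1, 1, 0, 0]]
  V a = (9, 0, 2, 5)
Solving gives a = (2, 3, 4, 1).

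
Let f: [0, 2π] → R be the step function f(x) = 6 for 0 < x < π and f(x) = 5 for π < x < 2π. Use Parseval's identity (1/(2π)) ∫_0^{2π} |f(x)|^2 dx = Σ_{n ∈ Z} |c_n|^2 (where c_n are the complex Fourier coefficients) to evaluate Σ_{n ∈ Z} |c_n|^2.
Σ |c_n|^2 = 61/2

Parseval equates the L^2 energy of f (normalised by 1/(2π)) with the ℓ^2 sum of its Fourier coefficients: (1/(2π)) ∫_0^{2π} |f|^2 = Σ |c_n|^2.
Compute the left side: (1/(2π)) [∫_0^π 6^2 dx + ∫_π^{2π} 5^2 dx] = (1/(2π)) · (36π + 25π) = (36 + 25)/2 = 61/2.
So Σ_{n ∈ Z} |c_n|^2 = 61/2.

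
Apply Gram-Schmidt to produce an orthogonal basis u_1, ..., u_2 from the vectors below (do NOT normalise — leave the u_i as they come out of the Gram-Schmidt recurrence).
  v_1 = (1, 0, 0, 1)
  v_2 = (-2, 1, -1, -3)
Orthogonal basis:
  u_1 = (1, 0, 0, 1)
  u_2 = (1/2, 1, -1, -1/2)

Apply the Gram-Schmidt recurrence
  u_1 = v_1
  u_i = v_i − Σ_{j<i} ((v_i · u_j) / (u_j · u_j)) · u_j.

Step by step this gives:
  u_1 = (1, 0, 0, 1)
  u_2 = (1/2, 1, -1, -1/2)

Orthogonality check:
  u_2 · u_1 = 0 (should be 0)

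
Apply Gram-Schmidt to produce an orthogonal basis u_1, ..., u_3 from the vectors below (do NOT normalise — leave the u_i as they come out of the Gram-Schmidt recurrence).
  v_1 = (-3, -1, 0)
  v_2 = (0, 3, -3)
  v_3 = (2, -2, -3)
Orthogonal basis:
  u_1 = (-3, -1, 0)
  u_2 = (-9/10, 27/10, -3)
  u_3 = (17/19, -51/19, -51/19)

Apply the Gram-Schmidt recurrence
  u_1 = v_1
  u_i = v_i − Σ_{j<i} ((v_i · u_j) / (u_j · u_j)) · u_j.

Step by step this gives:
  u_1 = (-3, -1, 0)
  u_2 = (-9/10, 27/10, -3)
  u_3 = (17/19, -51/19, -51/19)

Orthogonality check:
  u_2 · u_1 = 0 (should be 0)
  u_3 · u_1 = 0 (should be 0)
  u_3 · u_2 = 0 (should be 0)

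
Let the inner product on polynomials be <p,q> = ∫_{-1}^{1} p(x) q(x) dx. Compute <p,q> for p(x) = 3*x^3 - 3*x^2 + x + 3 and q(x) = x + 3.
<p,q> = 208/15

Expand the product: p(x)·q(x) = 3*x^4 + 6*x^3 - 8*x^2 + 6*x + 9.
∫_{-1}^{1} of each monomial x^k gives [2/(k+1) if k even, 0 if k odd]. Integrating term-by-term (or equivalently evaluating the antiderivative F(x) = 3*x^5/5 + 3*x^4/2 - 8*x^3/3 + 3*x^2 + 9*x at the endpoints):
  F(1) − F(−1) = 343/30 − (-73/30) = 208/15.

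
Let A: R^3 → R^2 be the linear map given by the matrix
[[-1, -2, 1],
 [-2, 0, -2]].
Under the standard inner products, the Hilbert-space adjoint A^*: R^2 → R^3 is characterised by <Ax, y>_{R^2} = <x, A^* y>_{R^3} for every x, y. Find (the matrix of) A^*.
A^* = A^T =
[[-1, -2],
 [-2, 0],
 [1, -2]]

For real matrices with standard dot products, the defining identity <Ax, y> = <x, A^* y> gives (Ax)^T y = x^T (A^*) y, i.e. x^T A^T y = x^T (A^*) y. Since this holds for all x, y, we must have A^* = A^T. Therefore
A^* =
[[-1, -2],
 [-2, 0],
 [1, -2]].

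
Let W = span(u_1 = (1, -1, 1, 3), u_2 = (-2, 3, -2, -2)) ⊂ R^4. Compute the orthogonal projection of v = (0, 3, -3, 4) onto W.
proj_W(v) = (-107/83, 269/83, -107/83, 327/83)

Set up U = [u_1 | ... | u_2] ∈ R^(4×2). The projector onto W = col(U) is P = U (U^T U)^(-1) U^T.
Compute U^T U =
  [12, -13]
  [-13, 21],
and U^T v = (6, 7).
Solve U^T U · c = U^T v for the coefficients: c = (217/83, 162/83). The projection is proj_W(v) = U c.
Check: (v - proj_W(v)) · u_1 = 0  (should be 0).
Check: (v - proj_W(v)) · u_2 = 0  (should be 0).
Result: proj_W(v) = (-107/83, 269/83, -107/83, 327/83).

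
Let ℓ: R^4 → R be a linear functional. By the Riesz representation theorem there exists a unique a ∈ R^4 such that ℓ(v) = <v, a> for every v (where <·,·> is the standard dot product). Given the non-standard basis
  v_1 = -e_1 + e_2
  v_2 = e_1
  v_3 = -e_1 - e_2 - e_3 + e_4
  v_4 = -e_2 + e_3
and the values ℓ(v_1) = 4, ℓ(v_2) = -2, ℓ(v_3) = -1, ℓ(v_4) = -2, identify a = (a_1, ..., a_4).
a = (-2, 2, 0, -1)

Write a = (a_1, ..., a_4) in the standard basis. For each basis vector v_i, ℓ(v_i) = <v_i, a> is a linear equation in the a_j's. Collect the n equations into a matrix system V a = ℓ, where row i of V is v_i (expressed in the standard basis). Since V is invertible (lower-triangular with 1s on the diagonal, up to permutation), solve by back-substitution:
  V =
[[-1, 1, 0, 0],
 [1, 0, 0, 0],
 [-1, -1, -1, 1],
 [0, -1, 1, 0]]
  V a = (4, -2, -1, -2)
Solving gives a = (-2, 2, 0, -1).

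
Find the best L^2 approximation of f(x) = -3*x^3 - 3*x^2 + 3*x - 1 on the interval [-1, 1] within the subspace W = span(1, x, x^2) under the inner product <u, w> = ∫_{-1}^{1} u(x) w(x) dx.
g(x) = -3*x^2 + 6*x/5 - 1

The best approximation g ∈ W is the orthogonal projection of f onto W. Writing g = a_0 + a_1 x + a_2 x^2, the coefficients solve the normal equations G · a = b where
  G_{ij} = <φ_i, φ_j> and b_i = <f, φ_i>, with φ_0 = 1, φ_1 = x, φ_2 = x^2.
G =
  [2, 0, 2/3]
  [0, 2/3, 0]
  [2/3, 0, 2/5],
b = (-4, 4/5, -28/15).
Solving gives a_0 = -1, a_1 = 6/5, a_2 = -3, so
  g(x) = -3*x^2 + 6*x/5 - 1.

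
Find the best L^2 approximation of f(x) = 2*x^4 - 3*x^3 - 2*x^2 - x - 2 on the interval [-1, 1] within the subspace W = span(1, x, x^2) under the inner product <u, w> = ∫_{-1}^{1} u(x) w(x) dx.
g(x) = -2*x^2/7 - 14*x/5 - 76/35

The best approximation g ∈ W is the orthogonal projection of f onto W. Writing g = a_0 + a_1 x + a_2 x^2, the coefficients solve the normal equations G · a = b where
  G_{ij} = <φ_i, φ_j> and b_i = <f, φ_i>, with φ_0 = 1, φ_1 = x, φ_2 = x^2.
G =
  [2, 0, 2/3]
  [0, 2/3, 0]
  [2/3, 0, 2/5],
b = (-68/15, -28/15, -164/105).
Solving gives a_0 = -76/35, a_1 = -14/5, a_2 = -2/7, so
  g(x) = -2*x^2/7 - 14*x/5 - 76/35.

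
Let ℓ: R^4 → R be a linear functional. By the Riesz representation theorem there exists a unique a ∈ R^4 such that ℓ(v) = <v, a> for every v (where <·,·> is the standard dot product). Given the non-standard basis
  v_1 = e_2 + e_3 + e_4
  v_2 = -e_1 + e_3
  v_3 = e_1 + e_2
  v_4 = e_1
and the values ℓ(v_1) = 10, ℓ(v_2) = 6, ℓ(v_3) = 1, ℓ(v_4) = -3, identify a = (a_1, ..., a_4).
a = (-3, 4, 3, 3)

Write a = (a_1, ..., a_4) in the standard basis. For each basis vector v_i, ℓ(v_i) = <v_i, a> is a linear equation in the a_j's. Collect the n equations into a matrix system V a = ℓ, where row i of V is v_i (expressed in the standard basis). Since V is invertible (lower-triangular with 1s on the diagonal, up to permutation), solve by back-substitution:
  V =
[[0, 1, 1, 1],
 [-1, 0, 1, 0],
 [1, 1, 0, 0],
 [1, 0, 0, 0]]
  V a = (10, 6, 1, -3)
Solving gives a = (-3, 4, 3, 3).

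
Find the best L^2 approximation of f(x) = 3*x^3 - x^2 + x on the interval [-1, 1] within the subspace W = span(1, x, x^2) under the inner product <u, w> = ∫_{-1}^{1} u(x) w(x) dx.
g(x) = -x^2 + 14*x/5

The best approximation g ∈ W is the orthogonal projection of f onto W. Writing g = a_0 + a_1 x + a_2 x^2, the coefficients solve the normal equations G · a = b where
  G_{ij} = <φ_i, φ_j> and b_i = <f, φ_i>, with φ_0 = 1, φ_1 = x, φ_2 = x^2.
G =
  [2, 0, 2/3]
  [0, 2/3, 0]
  [2/3, 0, 2/5],
b = (-2/3, 28/15, -2/5).
Solving gives a_0 = 0, a_1 = 14/5, a_2 = -1, so
  g(x) = -x^2 + 14*x/5.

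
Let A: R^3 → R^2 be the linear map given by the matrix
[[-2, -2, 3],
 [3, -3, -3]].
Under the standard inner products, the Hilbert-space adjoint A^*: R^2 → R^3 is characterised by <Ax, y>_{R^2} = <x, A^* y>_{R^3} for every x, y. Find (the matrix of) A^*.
A^* = A^T =
[[-2, 3],
 [-2, -3],
 [3, -3]]

For real matrices with standard dot products, the defining identity <Ax, y> = <x, A^* y> gives (Ax)^T y = x^T (A^*) y, i.e. x^T A^T y = x^T (A^*) y. Since this holds for all x, y, we must have A^* = A^T. Therefore
A^* =
[[-2, 3],
 [-2, -3],
 [3, -3]].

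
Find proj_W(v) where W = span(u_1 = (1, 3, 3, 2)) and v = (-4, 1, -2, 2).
proj_W(v) = (-3/23, -9/23, -9/23, -6/23)

Set up U = [u_1 | ... | u_1] ∈ R^(4×1). The projector onto W = col(U) is P = U (U^T U)^(-1) U^T.
Compute U^T U =
  [23],
and U^T v = (-3).
Solve U^T U · c = U^T v for the coefficients: c = (-3/23). The projection is proj_W(v) = U c.
Check: (v - proj_W(v)) · u_1 = 0  (should be 0).
Result: proj_W(v) = (-3/23, -9/23, -9/23, -6/23).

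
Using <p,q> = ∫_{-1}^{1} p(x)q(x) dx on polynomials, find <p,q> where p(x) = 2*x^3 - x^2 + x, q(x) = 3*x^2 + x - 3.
<p,q> = 34/15

Expand the product: p(x)·q(x) = 6*x^5 - x^4 - 4*x^3 + 4*x^2 - 3*x.
∫_{-1}^{1} of each monomial x^k gives [2/(k+1) if k even, 0 if k odd]. Integrating term-by-term (or equivalently evaluating the antiderivative F(x) = x^6 - x^5/5 - x^4 + 4*x^3/3 - 3*x^2/2 at the endpoints):
  F(1) − F(−1) = -11/30 − (-79/30) = 34/15.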